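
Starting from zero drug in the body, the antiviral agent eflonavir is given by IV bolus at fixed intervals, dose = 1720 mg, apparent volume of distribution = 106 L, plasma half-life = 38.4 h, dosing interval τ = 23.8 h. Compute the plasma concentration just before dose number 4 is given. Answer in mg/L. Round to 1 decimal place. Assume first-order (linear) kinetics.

C₀ per dose = Dose / Vd = 1720 / 106 = 16.23 mg/L
k = ln2 / t½ = 0.693147 / 38.4 = 0.01805 h⁻¹
Fraction remaining after one interval: r = e^(−kτ) = e^(−0.01805 × 23.8) = 0.6508
Before dose 4, 3 doses have been given (aged 1τ, 2τ, 3τ).
C_trough = C₀ × (r + r² + … + r^3) = C₀ × r(1−r^3)/(1−r)
        = 16.23 × 0.6508 × (1 − 0.2756) / (1 − 0.6508) = 21.91 mg/L

21.9 mg/L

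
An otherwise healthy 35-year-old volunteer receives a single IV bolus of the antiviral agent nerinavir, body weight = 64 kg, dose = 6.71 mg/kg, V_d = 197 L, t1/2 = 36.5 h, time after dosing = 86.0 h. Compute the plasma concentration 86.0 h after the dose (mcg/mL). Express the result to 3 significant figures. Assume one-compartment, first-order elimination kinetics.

0.426 mcg/mL

Total dose = 6.71 × 64 = 429.4 mg
C₀ = Dose / Vd = 429.4 / 197 = 2.180 mg/L
k = ln2 / t½ = 0.693147 / 36.5 = 0.01899 h⁻¹
C = C₀ · e^(−k·t) = 2.180 × e^(−0.01899 × 86.0)
  = 2.180 × 0.1953 = 0.4258 mg/L
(0.4258 mg/L = 0.4258 mcg/mL)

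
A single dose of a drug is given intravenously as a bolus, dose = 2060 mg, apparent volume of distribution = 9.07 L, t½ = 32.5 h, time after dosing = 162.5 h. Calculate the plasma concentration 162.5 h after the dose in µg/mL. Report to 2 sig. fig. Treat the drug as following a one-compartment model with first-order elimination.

C₀ = Dose / Vd = 2060 / 9.07 = 227.1 mg/L
k = ln2 / t½ = 0.693147 / 32.5 = 0.02133 h⁻¹
t / t½ = 162.5 / 32.5 = 5 half-lives
C = C₀ × (1/2)^5 = 227.1 × 0.03125 = 7.097 mg/L
(7.097 mg/L = 7.097 µg/mL)

7.1 µg/mL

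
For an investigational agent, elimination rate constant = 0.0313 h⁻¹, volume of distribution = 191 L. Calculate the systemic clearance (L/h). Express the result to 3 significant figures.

CL = k × Vd = 0.0313 × 191 = 5.978 L/h

5.98 L/h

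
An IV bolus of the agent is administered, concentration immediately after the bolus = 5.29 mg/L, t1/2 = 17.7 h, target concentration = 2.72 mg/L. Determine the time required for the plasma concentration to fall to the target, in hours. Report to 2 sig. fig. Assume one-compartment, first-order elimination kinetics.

17 h

k = ln2 / t½ = 0.693147 / 17.7 = 0.03916 h⁻¹
t = ln(C₀ / C) / k = ln(5.290 / 2.72) / 0.03916
  = ln(1.945) / 0.03916 = 0.6653 / 0.03916 = 16.99 h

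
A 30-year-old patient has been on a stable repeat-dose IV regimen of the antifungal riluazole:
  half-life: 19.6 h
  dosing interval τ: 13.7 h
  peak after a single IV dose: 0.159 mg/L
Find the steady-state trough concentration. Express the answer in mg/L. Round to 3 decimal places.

0.255 mg/L

k = ln2 / t½ = 0.693147 / 19.6 = 0.03536 h⁻¹
e^(−kτ) = e^(−0.03536 × 13.7) = 0.6160
Accumulation ratio R = 1 / (1 − e^(−kτ)) = 1 / (1 − 0.6160) = 2.604
Steady-state trough = C₀ × R × e^(−kτ) = 0.159 × 2.604 × 0.6160 = 0.2550 mg/L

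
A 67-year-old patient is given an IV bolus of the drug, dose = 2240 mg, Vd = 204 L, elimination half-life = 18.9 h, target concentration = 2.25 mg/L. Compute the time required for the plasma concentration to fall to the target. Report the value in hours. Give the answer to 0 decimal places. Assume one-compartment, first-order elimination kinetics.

C₀ = Dose / Vd = 2240 / 204 = 10.98 mg/L
k = ln2 / t½ = 0.693147 / 18.9 = 0.03667 h⁻¹
t = ln(C₀ / C) / k = ln(10.98 / 2.25) / 0.03667
  = ln(4.880) / 0.03667 = 1.585 / 0.03667 = 43.22 h

43 h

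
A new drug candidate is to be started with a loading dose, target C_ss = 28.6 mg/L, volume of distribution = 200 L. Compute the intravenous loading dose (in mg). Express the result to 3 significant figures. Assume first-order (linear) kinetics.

LD = Css × Vd = 28.6 × 200 = 5720 mg

5720 mg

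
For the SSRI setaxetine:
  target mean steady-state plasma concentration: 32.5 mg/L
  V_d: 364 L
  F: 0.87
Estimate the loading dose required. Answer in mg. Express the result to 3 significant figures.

LD = Css × Vd / F = 32.5 × 364 / 0.87 = 13600 mg

13600 mg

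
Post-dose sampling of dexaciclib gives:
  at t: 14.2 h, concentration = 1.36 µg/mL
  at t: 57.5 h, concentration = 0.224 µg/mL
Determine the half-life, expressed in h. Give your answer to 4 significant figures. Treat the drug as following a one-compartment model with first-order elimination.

16.64 h

k = ln(C₁/C₂) / (t₂ − t₁) = ln(1.36/0.224) / (57.5 − 14.2)
  = 1.804 / 43.30 = 0.04166 h⁻¹
t½ = ln2 / k = 0.693147 / 0.04166 = 16.64 h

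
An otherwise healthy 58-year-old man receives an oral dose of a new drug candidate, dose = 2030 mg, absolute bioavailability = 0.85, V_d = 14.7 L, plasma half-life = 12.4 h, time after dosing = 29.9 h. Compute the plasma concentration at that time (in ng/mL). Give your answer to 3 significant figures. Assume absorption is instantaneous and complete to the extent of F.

22100 ng/mL

Amount reaching circulation = F × Dose = 0.85 × 2030 = 1726 mg
C₀ = F·Dose / Vd = 1726 / 14.7 = 117.4 mg/L
k = ln2 / t½ = 0.693147 / 12.4 = 0.05590 h⁻¹
C = C₀ · e^(−k·t) = 117.4 × e^(−0.05590 × 29.9)
  = 117.4 × 0.1880 = 22.07 mg/L
Convert: 22.07 mg/L × 1000 = 22070 ng/mL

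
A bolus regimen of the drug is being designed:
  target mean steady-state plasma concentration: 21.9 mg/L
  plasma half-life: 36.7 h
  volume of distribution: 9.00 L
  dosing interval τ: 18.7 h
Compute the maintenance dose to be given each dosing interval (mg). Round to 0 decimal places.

k = ln2 / t½ = 0.693147 / 36.7 = 0.01889 h⁻¹
CL = k × Vd = 0.01889 × 9.00 = 0.1700 L/h
At steady state, Dose/τ = Css × CL.
Dose = Css × CL × τ = 21.9 × 0.1700 × 18.7 = 69.62 mg

70 mg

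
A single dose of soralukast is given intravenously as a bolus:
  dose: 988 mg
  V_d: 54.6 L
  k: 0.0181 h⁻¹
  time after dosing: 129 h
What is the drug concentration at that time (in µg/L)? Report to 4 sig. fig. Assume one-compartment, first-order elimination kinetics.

C₀ = Dose / Vd = 988.0 / 54.6 = 18.10 mg/L
C = C₀ · e^(−k·t) = 18.10 × e^(−0.01810 × 129)
  = 18.10 × 0.09682 = 1.752 mg/L
Convert: 1.752 mg/L × 1000 = 1752 µg/L

1752 µg/L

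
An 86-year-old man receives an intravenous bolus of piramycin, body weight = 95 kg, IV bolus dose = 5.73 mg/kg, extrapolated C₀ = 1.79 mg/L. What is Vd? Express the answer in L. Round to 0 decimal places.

304 L

Dose = 5.73 × 95 = 544.4 mg
Vd = Dose / C₀ = 544.4 / 1.79 = 304.1 L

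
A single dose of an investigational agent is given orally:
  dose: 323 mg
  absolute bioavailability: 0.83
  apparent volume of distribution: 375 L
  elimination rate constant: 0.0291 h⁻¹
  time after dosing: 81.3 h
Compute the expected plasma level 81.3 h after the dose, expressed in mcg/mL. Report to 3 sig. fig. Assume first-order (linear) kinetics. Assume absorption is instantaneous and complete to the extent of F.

0.0671 mcg/mL

Amount reaching circulation = F × Dose = 0.83 × 323.0 = 268.1 mg
C₀ = F·Dose / Vd = 268.1 / 375 = 0.7149 mg/L
C = C₀ · e^(−k·t) = 0.7149 × e^(−0.02910 × 81.3)
  = 0.7149 × 0.09387 = 0.06711 mg/L
(0.06711 mg/L = 0.06711 mcg/mL)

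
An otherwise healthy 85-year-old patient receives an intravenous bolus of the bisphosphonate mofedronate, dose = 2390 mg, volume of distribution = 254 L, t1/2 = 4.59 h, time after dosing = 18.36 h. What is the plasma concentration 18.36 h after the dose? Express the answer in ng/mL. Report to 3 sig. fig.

C₀ = Dose / Vd = 2390 / 254 = 9.409 mg/L
k = ln2 / t½ = 0.693147 / 4.59 = 0.1510 h⁻¹
t / t½ = 18.36 / 4.59 = 4 half-lives
C = C₀ × (1/2)^4 = 9.409 × 0.06250 = 0.5881 mg/L
Convert: 0.5881 mg/L × 1000 = 588.1 ng/mL

588 ng/mL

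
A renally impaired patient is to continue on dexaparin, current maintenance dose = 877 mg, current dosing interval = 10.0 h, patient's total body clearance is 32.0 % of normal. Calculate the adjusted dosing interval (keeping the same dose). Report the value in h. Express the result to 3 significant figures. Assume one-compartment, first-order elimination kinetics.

31.3 h

To keep the same average steady-state level, dosing rate must scale with clearance.
CL ratio = 32.0 / 100 = 0.3200
New interval (same dose) = 10.0 / 0.3200 = 31.25 h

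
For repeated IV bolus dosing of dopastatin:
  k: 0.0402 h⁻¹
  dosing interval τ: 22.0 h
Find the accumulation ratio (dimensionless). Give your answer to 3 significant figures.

e^(−kτ) = e^(−0.04020 × 22.0) = 0.4130
Accumulation ratio R = 1 / (1 − e^(−kτ)) = 1 / (1 − 0.4130) = 1.704

1.70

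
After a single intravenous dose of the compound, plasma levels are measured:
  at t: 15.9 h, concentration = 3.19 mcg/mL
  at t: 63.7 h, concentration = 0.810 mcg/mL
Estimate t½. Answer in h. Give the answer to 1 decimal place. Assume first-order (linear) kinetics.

24.2 h

k = ln(C₁/C₂) / (t₂ − t₁) = ln(3.19/0.810) / (63.7 − 15.9)
  = 1.371 / 47.80 = 0.02868 h⁻¹
t½ = ln2 / k = 0.693147 / 0.02868 = 24.17 h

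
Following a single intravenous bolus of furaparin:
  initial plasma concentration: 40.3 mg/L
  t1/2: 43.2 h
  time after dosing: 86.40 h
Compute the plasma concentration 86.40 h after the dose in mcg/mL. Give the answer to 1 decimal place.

k = ln2 / t½ = 0.693147 / 43.2 = 0.01605 h⁻¹
t / t½ = 86.40 / 43.2 = 2 half-lives
C = C₀ × (1/2)^2 = 40.30 × 0.2500 = 10.08 mg/L
(10.08 mg/L = 10.08 mcg/mL)

10.1 mcg/mL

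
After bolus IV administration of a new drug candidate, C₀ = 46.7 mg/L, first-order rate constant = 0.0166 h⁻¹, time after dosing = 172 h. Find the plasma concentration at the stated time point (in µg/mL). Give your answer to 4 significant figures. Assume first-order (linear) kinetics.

2.687 µg/mL

C = C₀ · e^(−k·t) = 46.70 × e^(−0.01660 × 172)
  = 46.70 × 0.05754 = 2.687 mg/L
(2.687 mg/L = 2.687 µg/mL)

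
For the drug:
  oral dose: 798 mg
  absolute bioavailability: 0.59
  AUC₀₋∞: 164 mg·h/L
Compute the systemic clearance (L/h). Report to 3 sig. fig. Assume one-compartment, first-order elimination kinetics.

CL = F·Dose / AUC = 0.59 × 798 / 164 = 2.871 L/h

2.87 L/h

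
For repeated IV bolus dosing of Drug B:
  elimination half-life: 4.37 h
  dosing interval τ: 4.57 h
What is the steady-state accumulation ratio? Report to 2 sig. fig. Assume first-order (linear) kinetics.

k = ln2 / t½ = 0.693147 / 4.37 = 0.1586 h⁻¹
e^(−kτ) = e^(−0.1586 × 4.57) = 0.4844
Accumulation ratio R = 1 / (1 − e^(−kτ)) = 1 / (1 − 0.4844) = 1.939

1.9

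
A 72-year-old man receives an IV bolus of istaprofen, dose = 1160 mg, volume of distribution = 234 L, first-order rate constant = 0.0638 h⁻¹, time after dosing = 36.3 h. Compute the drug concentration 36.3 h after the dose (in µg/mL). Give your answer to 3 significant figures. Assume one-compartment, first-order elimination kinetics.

C₀ = Dose / Vd = 1160 / 234 = 4.957 mg/L
C = C₀ · e^(−k·t) = 4.957 × e^(−0.06380 × 36.3)
  = 4.957 × 0.09867 = 0.4891 mg/L
(0.4891 mg/L = 0.4891 µg/mL)

0.489 µg/mL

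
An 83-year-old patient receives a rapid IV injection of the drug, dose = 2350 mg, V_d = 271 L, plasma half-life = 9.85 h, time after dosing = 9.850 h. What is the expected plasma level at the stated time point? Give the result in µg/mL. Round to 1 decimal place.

C₀ = Dose / Vd = 2350 / 271 = 8.672 mg/L
k = ln2 / t½ = 0.693147 / 9.85 = 0.07037 h⁻¹
t / t½ = 9.850 / 9.85 = 1 half-lives
C = C₀ × (1/2)^1 = 8.672 × 0.5000 = 4.336 mg/L
(4.336 mg/L = 4.336 µg/mL)

4.3 µg/mL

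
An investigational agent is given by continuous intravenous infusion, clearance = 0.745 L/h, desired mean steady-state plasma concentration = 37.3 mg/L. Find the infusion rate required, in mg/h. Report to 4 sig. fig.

27.79 mg/h

At steady state, infusion rate R₀ = Css × CL = 37.3 × 0.7450 = 27.79 mg/h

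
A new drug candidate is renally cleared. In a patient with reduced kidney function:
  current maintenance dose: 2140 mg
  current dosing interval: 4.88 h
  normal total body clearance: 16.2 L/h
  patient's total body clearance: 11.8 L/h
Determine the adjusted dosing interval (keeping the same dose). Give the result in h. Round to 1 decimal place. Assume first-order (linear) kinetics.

To keep the same average steady-state level, dosing rate must scale with clearance.
CL ratio = 11.8 / 16.2 = 0.7284
New interval (same dose) = 4.88 / 0.7284 = 6.700 h

6.7 h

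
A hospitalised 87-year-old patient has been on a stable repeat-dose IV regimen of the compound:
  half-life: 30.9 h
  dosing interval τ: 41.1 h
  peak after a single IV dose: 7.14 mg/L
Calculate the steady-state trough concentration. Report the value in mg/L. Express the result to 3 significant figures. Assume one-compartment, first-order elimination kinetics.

4.72 mg/L

k = ln2 / t½ = 0.693147 / 30.9 = 0.02243 h⁻¹
e^(−kτ) = e^(−0.02243 × 41.1) = 0.3978
Accumulation ratio R = 1 / (1 − e^(−kτ)) = 1 / (1 − 0.3978) = 1.661
Steady-state trough = C₀ × R × e^(−kτ) = 7.14 × 1.661 × 0.3978 = 4.718 mg/L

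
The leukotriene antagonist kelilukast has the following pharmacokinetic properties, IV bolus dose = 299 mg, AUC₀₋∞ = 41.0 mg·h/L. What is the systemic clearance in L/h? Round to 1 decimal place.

7.3 L/h

CL = Dose / AUC = 299 / 41.0 = 7.293 L/h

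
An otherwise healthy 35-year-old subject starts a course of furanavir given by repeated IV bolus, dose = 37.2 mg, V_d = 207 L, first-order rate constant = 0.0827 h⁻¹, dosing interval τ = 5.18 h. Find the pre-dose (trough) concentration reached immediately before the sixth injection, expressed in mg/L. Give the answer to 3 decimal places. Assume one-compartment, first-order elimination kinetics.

C₀ per dose = Dose / Vd = 37.2 / 207 = 0.1797 mg/L
Fraction remaining after one interval: r = e^(−kτ) = e^(−0.08270 × 5.18) = 0.6516
Before dose 6, 5 doses have been given (aged 1τ, 2τ, 3τ, 4τ, 5τ).
C_trough = C₀ × (r + r² + … + r^5) = C₀ × r(1−r^5)/(1−r)
        = 0.1797 × 0.6516 × (1 − 0.1175) / (1 − 0.6516) = 0.2966 mg/L

0.297 mg/L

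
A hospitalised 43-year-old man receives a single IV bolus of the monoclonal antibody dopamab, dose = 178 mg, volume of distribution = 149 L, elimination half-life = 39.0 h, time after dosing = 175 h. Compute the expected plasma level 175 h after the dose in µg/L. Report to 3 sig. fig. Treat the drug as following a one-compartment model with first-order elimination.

53.3 µg/L

C₀ = Dose / Vd = 178.0 / 149 = 1.195 mg/L
k = ln2 / t½ = 0.693147 / 39.0 = 0.01777 h⁻¹
C = C₀ · e^(−k·t) = 1.195 × e^(−0.01777 × 175)
  = 1.195 × 0.04461 = 0.05331 mg/L
Convert: 0.05331 mg/L × 1000 = 53.31 µg/L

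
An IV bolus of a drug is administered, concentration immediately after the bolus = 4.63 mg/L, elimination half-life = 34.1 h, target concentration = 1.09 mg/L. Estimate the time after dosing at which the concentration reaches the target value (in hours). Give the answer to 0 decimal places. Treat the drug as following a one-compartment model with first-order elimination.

71 h

k = ln2 / t½ = 0.693147 / 34.1 = 0.02033 h⁻¹
t = ln(C₀ / C) / k = ln(4.630 / 1.09) / 0.02033
  = ln(4.248) / 0.02033 = 1.446 / 0.02033 = 71.13 h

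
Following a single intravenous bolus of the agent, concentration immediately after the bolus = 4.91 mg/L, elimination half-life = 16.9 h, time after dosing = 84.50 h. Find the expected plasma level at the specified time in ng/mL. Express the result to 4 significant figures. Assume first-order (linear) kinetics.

k = ln2 / t½ = 0.693147 / 16.9 = 0.04101 h⁻¹
t / t½ = 84.50 / 16.9 = 5 half-lives
C = C₀ × (1/2)^5 = 4.910 × 0.03125 = 0.1534 mg/L
Convert: 0.1534 mg/L × 1000 = 153.4 ng/mL

153.4 ng/mL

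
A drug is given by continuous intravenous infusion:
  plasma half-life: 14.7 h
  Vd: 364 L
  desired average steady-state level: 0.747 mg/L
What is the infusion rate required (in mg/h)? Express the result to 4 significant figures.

12.82 mg/h

k = ln2 / t½ = 0.693147 / 14.7 = 0.04715 h⁻¹
CL = k × Vd = 0.04715 × 364 = 17.16 L/h
At steady state, infusion rate R₀ = Css × CL = 0.747 × 17.16 = 12.82 mg/h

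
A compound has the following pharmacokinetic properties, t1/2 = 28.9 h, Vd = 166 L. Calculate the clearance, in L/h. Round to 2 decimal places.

3.98 L/h

k = ln2 / t½ = 0.693147 / 28.9 = 0.02398 h⁻¹
CL = k × Vd = 0.02398 × 166 = 3.981 L/h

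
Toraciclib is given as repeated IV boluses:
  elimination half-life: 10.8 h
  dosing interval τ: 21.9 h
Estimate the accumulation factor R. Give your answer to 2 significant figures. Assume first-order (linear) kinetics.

k = ln2 / t½ = 0.693147 / 10.8 = 0.06418 h⁻¹
e^(−kτ) = e^(−0.06418 × 21.9) = 0.2452
Accumulation ratio R = 1 / (1 − e^(−kτ)) = 1 / (1 − 0.2452) = 1.325

1.3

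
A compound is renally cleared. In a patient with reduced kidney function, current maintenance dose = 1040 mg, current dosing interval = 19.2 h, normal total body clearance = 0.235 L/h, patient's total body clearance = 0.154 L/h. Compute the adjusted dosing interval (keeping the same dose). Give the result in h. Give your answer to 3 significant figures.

29.3 h

To keep the same average steady-state level, dosing rate must scale with clearance.
CL ratio = 0.154 / 0.235 = 0.6553
New interval (same dose) = 19.2 / 0.6553 = 29.30 h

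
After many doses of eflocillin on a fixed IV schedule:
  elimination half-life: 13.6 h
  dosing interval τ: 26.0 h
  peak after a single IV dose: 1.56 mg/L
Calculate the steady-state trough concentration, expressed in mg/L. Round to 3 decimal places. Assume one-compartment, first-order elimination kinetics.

0.565 mg/L

k = ln2 / t½ = 0.693147 / 13.6 = 0.05097 h⁻¹
e^(−kτ) = e^(−0.05097 × 26.0) = 0.2657
Accumulation ratio R = 1 / (1 − e^(−kτ)) = 1 / (1 − 0.2657) = 1.362
Steady-state trough = C₀ × R × e^(−kτ) = 1.56 × 1.362 × 0.2657 = 0.5645 mg/L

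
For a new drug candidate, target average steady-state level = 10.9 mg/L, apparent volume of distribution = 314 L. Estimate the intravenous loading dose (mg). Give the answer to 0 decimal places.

LD = Css × Vd = 10.9 × 314 = 3423 mg

3423 mg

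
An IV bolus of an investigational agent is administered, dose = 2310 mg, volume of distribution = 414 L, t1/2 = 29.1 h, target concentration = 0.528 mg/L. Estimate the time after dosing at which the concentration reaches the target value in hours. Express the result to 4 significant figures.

C₀ = Dose / Vd = 2310 / 414 = 5.580 mg/L
k = ln2 / t½ = 0.693147 / 29.1 = 0.02382 h⁻¹
t = ln(C₀ / C) / k = ln(5.580 / 0.528) / 0.02382
  = ln(10.57) / 0.02382 = 2.358 / 0.02382 = 98.99 h

98.99 h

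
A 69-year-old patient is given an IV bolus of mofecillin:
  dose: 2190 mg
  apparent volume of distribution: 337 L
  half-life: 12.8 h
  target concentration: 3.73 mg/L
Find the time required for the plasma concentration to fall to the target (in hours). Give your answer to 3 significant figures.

10.3 h

C₀ = Dose / Vd = 2190 / 337 = 6.499 mg/L
k = ln2 / t½ = 0.693147 / 12.8 = 0.05415 h⁻¹
t = ln(C₀ / C) / k = ln(6.499 / 3.73) / 0.05415
  = ln(1.742) / 0.05415 = 0.5550 / 0.05415 = 10.25 h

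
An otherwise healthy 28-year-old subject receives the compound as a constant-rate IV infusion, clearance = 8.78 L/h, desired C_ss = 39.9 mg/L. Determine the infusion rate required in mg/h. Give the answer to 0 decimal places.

At steady state, infusion rate R₀ = Css × CL = 39.9 × 8.780 = 350.3 mg/h

350 mg/h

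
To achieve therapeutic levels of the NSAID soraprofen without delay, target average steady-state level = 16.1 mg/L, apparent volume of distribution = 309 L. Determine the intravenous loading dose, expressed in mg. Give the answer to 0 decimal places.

LD = Css × Vd = 16.1 × 309 = 4975 mg

4975 mg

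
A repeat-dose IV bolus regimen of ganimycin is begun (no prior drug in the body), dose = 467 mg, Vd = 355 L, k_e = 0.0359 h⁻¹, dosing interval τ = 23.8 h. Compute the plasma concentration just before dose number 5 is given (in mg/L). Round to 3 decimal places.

0.942 mg/L

C₀ per dose = Dose / Vd = 467 / 355 = 1.315 mg/L
Fraction remaining after one interval: r = e^(−kτ) = e^(−0.03590 × 23.8) = 0.4255
Before dose 5, 4 doses have been given (aged 1τ, 2τ, 3τ, 4τ).
C_trough = C₀ × (r + r² + … + r^4) = C₀ × r(1−r^4)/(1−r)
        = 1.315 × 0.4255 × (1 − 0.03278) / (1 − 0.4255) = 0.9420 mg/L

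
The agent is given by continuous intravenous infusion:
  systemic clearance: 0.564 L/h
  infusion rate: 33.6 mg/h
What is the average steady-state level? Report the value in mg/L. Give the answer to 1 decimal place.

59.6 mg/L

At steady state Css = R₀ / CL = 33.6 / 0.5640 = 59.57 mg/L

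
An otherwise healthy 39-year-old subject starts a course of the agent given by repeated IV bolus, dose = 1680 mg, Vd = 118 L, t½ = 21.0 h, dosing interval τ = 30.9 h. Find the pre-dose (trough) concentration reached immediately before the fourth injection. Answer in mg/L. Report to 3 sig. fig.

C₀ per dose = Dose / Vd = 1680 / 118 = 14.24 mg/L
k = ln2 / t½ = 0.693147 / 21.0 = 0.03301 h⁻¹
Fraction remaining after one interval: r = e^(−kτ) = e^(−0.03301 × 30.9) = 0.3606
Before dose 4, 3 doses have been given (aged 1τ, 2τ, 3τ).
C_trough = C₀ × (r + r² + … + r^3) = C₀ × r(1−r^3)/(1−r)
        = 14.24 × 0.3606 × (1 − 0.04689) / (1 − 0.3606) = 7.654 mg/L

7.65 mg/L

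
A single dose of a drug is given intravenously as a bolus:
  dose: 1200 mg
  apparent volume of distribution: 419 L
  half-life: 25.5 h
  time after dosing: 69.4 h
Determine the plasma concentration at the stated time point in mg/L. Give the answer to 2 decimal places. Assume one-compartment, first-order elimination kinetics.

0.43 mg/L

C₀ = Dose / Vd = 1200 / 419 = 2.864 mg/L
k = ln2 / t½ = 0.693147 / 25.5 = 0.02718 h⁻¹
C = C₀ · e^(−k·t) = 2.864 × e^(−0.02718 × 69.4)
  = 2.864 × 0.1516 = 0.4342 mg/L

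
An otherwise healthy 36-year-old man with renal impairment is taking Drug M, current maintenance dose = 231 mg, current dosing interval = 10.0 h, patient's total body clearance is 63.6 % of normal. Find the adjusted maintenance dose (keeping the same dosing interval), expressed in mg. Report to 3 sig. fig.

147 mg

To keep the same average steady-state level, dosing rate must scale with clearance.
CL ratio = 63.6 / 100 = 0.6360
New dose (same interval) = 231 × 0.6360 = 146.9 mg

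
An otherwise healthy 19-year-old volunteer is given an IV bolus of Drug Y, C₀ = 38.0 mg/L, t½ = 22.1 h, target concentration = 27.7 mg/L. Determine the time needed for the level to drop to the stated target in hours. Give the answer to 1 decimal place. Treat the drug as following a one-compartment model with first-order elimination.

k = ln2 / t½ = 0.693147 / 22.1 = 0.03136 h⁻¹
t = ln(C₀ / C) / k = ln(38.00 / 27.7) / 0.03136
  = ln(1.372) / 0.03136 = 0.3163 / 0.03136 = 10.09 h

10.1 h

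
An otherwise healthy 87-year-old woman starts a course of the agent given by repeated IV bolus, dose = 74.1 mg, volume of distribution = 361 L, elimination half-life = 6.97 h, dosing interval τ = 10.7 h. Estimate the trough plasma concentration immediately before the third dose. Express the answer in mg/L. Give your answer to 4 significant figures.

C₀ per dose = Dose / Vd = 74.1 / 361 = 0.2053 mg/L
k = ln2 / t½ = 0.693147 / 6.97 = 0.09945 h⁻¹
Fraction remaining after one interval: r = e^(−kτ) = e^(−0.09945 × 10.7) = 0.3450
Before dose 3, 2 doses have been given (aged 1τ, 2τ).
C_trough = C₀ × (r + r²) = 0.2053 × (0.3450 + 0.1190) = 0.09526 mg/L

0.09526 mg/L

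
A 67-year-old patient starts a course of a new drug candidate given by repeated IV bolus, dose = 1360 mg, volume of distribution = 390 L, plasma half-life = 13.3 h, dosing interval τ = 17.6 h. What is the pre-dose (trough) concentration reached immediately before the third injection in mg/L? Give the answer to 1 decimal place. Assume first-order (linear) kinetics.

C₀ per dose = Dose / Vd = 1360 / 390 = 3.487 mg/L
k = ln2 / t½ = 0.693147 / 13.3 = 0.05212 h⁻¹
Fraction remaining after one interval: r = e^(−kτ) = e^(−0.05212 × 17.6) = 0.3996
Before dose 3, 2 doses have been given (aged 1τ, 2τ).
C_trough = C₀ × (r + r²) = 3.487 × (0.3996 + 0.1597) = 1.950 mg/L

2.0 mg/L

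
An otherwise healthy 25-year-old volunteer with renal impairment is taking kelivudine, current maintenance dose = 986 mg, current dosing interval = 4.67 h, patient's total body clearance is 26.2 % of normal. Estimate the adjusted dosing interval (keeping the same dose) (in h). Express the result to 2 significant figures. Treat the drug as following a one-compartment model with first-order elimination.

To keep the same average steady-state level, dosing rate must scale with clearance.
CL ratio = 26.2 / 100 = 0.2620
New interval (same dose) = 4.67 / 0.2620 = 17.82 h

18 h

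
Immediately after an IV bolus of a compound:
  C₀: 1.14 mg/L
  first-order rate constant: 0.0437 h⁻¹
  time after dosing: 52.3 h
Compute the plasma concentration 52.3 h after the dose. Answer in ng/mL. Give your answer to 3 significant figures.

C = C₀ · e^(−k·t) = 1.140 × e^(−0.04370 × 52.3)
  = 1.140 × 0.1017 = 0.1159 mg/L
Convert: 0.1159 mg/L × 1000 = 115.9 ng/mL

116 ng/mL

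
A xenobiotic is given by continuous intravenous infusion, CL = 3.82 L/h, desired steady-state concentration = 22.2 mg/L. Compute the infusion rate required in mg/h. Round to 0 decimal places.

85 mg/h

At steady state, infusion rate R₀ = Css × CL = 22.2 × 3.820 = 84.80 mg/h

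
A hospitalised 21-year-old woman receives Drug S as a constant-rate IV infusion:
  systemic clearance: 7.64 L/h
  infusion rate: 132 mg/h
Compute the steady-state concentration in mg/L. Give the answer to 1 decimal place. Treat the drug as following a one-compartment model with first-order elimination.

At steady state Css = R₀ / CL = 132 / 7.640 = 17.28 mg/L

17.3 mg/L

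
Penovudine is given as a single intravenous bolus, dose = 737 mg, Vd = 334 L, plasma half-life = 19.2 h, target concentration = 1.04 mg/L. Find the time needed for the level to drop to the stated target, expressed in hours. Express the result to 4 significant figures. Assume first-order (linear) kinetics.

20.84 h

C₀ = Dose / Vd = 737.0 / 334 = 2.207 mg/L
k = ln2 / t½ = 0.693147 / 19.2 = 0.03610 h⁻¹
t = ln(C₀ / C) / k = ln(2.207 / 1.04) / 0.03610
  = ln(2.122) / 0.03610 = 0.7524 / 0.03610 = 20.84 h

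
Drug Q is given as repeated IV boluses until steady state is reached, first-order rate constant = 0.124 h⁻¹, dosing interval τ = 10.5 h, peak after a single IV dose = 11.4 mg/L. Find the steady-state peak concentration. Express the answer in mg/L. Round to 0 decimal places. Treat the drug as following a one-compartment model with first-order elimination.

e^(−kτ) = e^(−0.1240 × 10.5) = 0.2720
Accumulation ratio R = 1 / (1 − e^(−kτ)) = 1 / (1 − 0.2720) = 1.374
Steady-state peak = C₀ × R = 11.4 × 1.374 = 15.66 mg/L

16 mg/L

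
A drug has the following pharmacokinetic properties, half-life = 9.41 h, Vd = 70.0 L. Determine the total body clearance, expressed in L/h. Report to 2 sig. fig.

k = ln2 / t½ = 0.693147 / 9.41 = 0.07366 h⁻¹
CL = k × Vd = 0.07366 × 70.0 = 5.156 L/h

5.2 L/h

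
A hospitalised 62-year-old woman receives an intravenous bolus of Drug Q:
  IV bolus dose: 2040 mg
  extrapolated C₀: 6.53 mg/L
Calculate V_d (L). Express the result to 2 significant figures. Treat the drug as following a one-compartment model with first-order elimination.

Vd = Dose / C₀ = 2040 / 6.53 = 312.4 L

310 L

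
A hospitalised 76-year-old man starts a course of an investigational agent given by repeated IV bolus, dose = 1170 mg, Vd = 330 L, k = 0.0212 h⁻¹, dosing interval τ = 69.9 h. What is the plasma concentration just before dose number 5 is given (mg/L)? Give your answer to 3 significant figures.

1.04 mg/L

C₀ per dose = Dose / Vd = 1170 / 330 = 3.545 mg/L
Fraction remaining after one interval: r = e^(−kτ) = e^(−0.02120 × 69.9) = 0.2272
Before dose 5, 4 doses have been given (aged 1τ, 2τ, 3τ, 4τ).
C_trough = C₀ × (r + r² + … + r^4) = C₀ × r(1−r^4)/(1−r)
        = 3.545 × 0.2272 × (1 − 0.002665) / (1 − 0.2272) = 1.039 mg/L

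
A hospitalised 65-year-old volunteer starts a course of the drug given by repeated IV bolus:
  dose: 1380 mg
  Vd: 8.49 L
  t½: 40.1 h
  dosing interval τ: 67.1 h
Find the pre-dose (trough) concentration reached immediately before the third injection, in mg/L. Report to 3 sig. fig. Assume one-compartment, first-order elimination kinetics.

C₀ per dose = Dose / Vd = 1380 / 8.49 = 162.5 mg/L
k = ln2 / t½ = 0.693147 / 40.1 = 0.01729 h⁻¹
Fraction remaining after one interval: r = e^(−kτ) = e^(−0.01729 × 67.1) = 0.3134
Before dose 3, 2 doses have been given (aged 1τ, 2τ).
C_trough = C₀ × (r + r²) = 162.5 × (0.3134 + 0.09822) = 66.89 mg/L

66.9 mg/L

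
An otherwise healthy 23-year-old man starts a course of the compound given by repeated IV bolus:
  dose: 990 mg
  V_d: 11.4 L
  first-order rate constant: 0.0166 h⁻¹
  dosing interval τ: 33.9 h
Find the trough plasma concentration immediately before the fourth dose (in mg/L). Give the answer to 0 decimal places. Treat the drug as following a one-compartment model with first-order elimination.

94 mg/L

C₀ per dose = Dose / Vd = 990 / 11.4 = 86.84 mg/L
Fraction remaining after one interval: r = e^(−kτ) = e^(−0.01660 × 33.9) = 0.5696
Before dose 4, 3 doses have been given (aged 1τ, 2τ, 3τ).
C_trough = C₀ × (r + r² + … + r^3) = C₀ × r(1−r^3)/(1−r)
        = 86.84 × 0.5696 × (1 − 0.1848) / (1 − 0.5696) = 93.69 mg/L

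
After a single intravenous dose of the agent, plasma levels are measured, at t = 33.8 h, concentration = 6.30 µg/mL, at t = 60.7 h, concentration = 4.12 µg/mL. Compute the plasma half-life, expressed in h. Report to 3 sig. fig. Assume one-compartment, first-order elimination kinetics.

43.9 h

k = ln(C₁/C₂) / (t₂ − t₁) = ln(6.30/4.12) / (60.7 − 33.8)
  = 0.4247 / 26.90 = 0.01579 h⁻¹
t½ = ln2 / k = 0.693147 / 0.01579 = 43.90 h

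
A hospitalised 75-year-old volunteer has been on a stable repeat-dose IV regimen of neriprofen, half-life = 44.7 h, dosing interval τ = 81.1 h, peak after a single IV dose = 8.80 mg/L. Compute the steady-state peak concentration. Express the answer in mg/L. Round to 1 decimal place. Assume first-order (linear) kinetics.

k = ln2 / t½ = 0.693147 / 44.7 = 0.01551 h⁻¹
e^(−kτ) = e^(−0.01551 × 81.1) = 0.2843
Accumulation ratio R = 1 / (1 − e^(−kτ)) = 1 / (1 − 0.2843) = 1.397
Steady-state peak = C₀ × R = 8.80 × 1.397 = 12.29 mg/L

12.3 mg/L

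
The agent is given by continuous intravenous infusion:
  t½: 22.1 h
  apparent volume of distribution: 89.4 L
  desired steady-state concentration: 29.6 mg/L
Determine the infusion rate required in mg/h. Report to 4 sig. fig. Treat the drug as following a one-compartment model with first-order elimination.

k = ln2 / t½ = 0.693147 / 22.1 = 0.03136 h⁻¹
CL = k × Vd = 0.03136 × 89.4 = 2.804 L/h
At steady state, infusion rate R₀ = Css × CL = 29.6 × 2.804 = 83.00 mg/h

83.00 mg/h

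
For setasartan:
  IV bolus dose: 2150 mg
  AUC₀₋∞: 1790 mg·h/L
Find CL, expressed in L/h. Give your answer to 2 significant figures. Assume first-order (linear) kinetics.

1.2 L/h

CL = Dose / AUC = 2150 / 1790 = 1.201 L/h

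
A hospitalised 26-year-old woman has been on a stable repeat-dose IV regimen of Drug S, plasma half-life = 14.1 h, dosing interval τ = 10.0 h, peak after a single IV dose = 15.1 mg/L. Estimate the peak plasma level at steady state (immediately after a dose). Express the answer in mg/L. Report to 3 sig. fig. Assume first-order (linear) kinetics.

k = ln2 / t½ = 0.693147 / 14.1 = 0.04916 h⁻¹
e^(−kτ) = e^(−0.04916 × 10.0) = 0.6116
Accumulation ratio R = 1 / (1 − e^(−kτ)) = 1 / (1 − 0.6116) = 2.575
Steady-state peak = C₀ × R = 15.1 × 2.575 = 38.88 mg/L

38.9 mg/L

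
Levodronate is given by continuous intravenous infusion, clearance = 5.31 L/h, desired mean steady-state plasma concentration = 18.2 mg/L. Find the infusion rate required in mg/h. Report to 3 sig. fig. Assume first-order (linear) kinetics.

96.6 mg/h

At steady state, infusion rate R₀ = Css × CL = 18.2 × 5.310 = 96.64 mg/h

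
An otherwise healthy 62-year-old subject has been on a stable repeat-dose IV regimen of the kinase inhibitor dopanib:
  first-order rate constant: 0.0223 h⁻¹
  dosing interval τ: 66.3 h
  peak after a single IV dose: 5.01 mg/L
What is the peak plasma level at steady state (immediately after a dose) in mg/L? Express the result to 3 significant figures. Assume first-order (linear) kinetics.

6.49 mg/L

e^(−kτ) = e^(−0.02230 × 66.3) = 0.2280
Accumulation ratio R = 1 / (1 − e^(−kτ)) = 1 / (1 − 0.2280) = 1.295
Steady-state peak = C₀ × R = 5.01 × 1.295 = 6.488 mg/L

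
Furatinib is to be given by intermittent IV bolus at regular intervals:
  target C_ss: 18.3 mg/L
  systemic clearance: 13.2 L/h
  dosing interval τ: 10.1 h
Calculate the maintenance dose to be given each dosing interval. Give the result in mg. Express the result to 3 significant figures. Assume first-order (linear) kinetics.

2440 mg

At steady state, Dose/τ = Css × CL.
Dose = Css × CL × τ = 18.3 × 13.20 × 10.1 = 2440 mg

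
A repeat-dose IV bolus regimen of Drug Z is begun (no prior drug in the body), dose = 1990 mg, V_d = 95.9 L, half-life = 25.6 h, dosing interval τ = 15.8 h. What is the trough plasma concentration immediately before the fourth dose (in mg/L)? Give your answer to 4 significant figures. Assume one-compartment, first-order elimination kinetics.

C₀ per dose = Dose / Vd = 1990 / 95.9 = 20.75 mg/L
k = ln2 / t½ = 0.693147 / 25.6 = 0.02708 h⁻¹
Fraction remaining after one interval: r = e^(−kτ) = e^(−0.02708 × 15.8) = 0.6519
Before dose 4, 3 doses have been given (aged 1τ, 2τ, 3τ).
C_trough = C₀ × (r + r² + … + r^3) = C₀ × r(1−r^3)/(1−r)
        = 20.75 × 0.6519 × (1 − 0.2770) / (1 − 0.6519) = 28.10 mg/L

28.10 mg/L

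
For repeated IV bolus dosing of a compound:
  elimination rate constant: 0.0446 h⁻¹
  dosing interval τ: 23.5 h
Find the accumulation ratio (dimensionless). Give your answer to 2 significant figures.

1.5

e^(−kτ) = e^(−0.04460 × 23.5) = 0.3506
Accumulation ratio R = 1 / (1 − e^(−kτ)) = 1 / (1 − 0.3506) = 1.540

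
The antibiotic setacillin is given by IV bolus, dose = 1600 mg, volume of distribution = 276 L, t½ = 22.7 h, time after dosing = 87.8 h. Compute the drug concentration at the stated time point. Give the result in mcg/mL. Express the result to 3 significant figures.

0.397 mcg/mL

C₀ = Dose / Vd = 1600 / 276 = 5.797 mg/L
k = ln2 / t½ = 0.693147 / 22.7 = 0.03054 h⁻¹
C = C₀ · e^(−k·t) = 5.797 × e^(−0.03054 × 87.8)
  = 5.797 × 0.06847 = 0.3969 mg/L
(0.3969 mg/L = 0.3969 mcg/mL)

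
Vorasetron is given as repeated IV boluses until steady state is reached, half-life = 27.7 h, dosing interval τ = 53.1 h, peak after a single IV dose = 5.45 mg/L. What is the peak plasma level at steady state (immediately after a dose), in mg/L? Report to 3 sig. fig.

7.41 mg/L

k = ln2 / t½ = 0.693147 / 27.7 = 0.02502 h⁻¹
e^(−kτ) = e^(−0.02502 × 53.1) = 0.2649
Accumulation ratio R = 1 / (1 − e^(−kτ)) = 1 / (1 − 0.2649) = 1.360
Steady-state peak = C₀ × R = 5.45 × 1.360 = 7.412 mg/L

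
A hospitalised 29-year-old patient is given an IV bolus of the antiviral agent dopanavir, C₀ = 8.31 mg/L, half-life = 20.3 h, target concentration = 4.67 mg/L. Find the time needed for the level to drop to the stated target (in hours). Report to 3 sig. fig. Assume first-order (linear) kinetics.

k = ln2 / t½ = 0.693147 / 20.3 = 0.03415 h⁻¹
t = ln(C₀ / C) / k = ln(8.310 / 4.67) / 0.03415
  = ln(1.779) / 0.03415 = 0.5761 / 0.03415 = 16.87 h

16.9 h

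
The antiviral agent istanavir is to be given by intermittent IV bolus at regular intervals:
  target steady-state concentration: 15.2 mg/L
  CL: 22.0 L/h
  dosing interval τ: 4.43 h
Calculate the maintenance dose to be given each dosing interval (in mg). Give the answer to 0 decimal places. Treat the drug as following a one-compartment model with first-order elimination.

1481 mg

At steady state, Dose/τ = Css × CL.
Dose = Css × CL × τ = 15.2 × 22.00 × 4.43 = 1481 mg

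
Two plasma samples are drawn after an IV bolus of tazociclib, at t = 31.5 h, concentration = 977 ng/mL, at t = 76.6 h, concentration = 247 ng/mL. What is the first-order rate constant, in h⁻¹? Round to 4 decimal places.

k = ln(C₁/C₂) / (t₂ − t₁) = ln(977/247) / (76.6 − 31.5)
  = 1.375 / 45.10 = 0.03049 h⁻¹

0.0305 h⁻¹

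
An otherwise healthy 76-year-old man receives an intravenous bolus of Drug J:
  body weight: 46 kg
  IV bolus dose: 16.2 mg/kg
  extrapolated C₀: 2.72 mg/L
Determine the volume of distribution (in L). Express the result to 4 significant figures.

274.0 L

Dose = 16.2 × 46 = 745.2 mg
Vd = Dose / C₀ = 745.2 / 2.72 = 274.0 L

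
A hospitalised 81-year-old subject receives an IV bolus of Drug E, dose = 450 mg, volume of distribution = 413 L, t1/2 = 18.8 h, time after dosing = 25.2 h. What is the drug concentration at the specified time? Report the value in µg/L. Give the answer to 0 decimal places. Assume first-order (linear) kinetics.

430 µg/L

C₀ = Dose / Vd = 450.0 / 413 = 1.090 mg/L
k = ln2 / t½ = 0.693147 / 18.8 = 0.03687 h⁻¹
C = C₀ · e^(−k·t) = 1.090 × e^(−0.03687 × 25.2)
  = 1.090 × 0.3949 = 0.4304 mg/L
Convert: 0.4304 mg/L × 1000 = 430.4 µg/L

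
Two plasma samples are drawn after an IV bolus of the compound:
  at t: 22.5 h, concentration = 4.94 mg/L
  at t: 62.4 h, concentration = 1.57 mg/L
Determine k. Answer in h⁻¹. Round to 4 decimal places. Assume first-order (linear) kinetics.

k = ln(C₁/C₂) / (t₂ − t₁) = ln(4.94/1.57) / (62.4 − 22.5)
  = 1.146 / 39.90 = 0.02872 h⁻¹

0.0287 h⁻¹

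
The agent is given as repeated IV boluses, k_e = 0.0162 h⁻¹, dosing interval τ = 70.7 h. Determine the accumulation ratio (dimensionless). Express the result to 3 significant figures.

1.47

e^(−kτ) = e^(−0.01620 × 70.7) = 0.3181
Accumulation ratio R = 1 / (1 − e^(−kτ)) = 1 / (1 − 0.3181) = 1.466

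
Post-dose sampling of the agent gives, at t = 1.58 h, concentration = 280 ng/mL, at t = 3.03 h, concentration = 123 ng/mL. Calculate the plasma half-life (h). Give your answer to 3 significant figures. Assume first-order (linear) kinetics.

k = ln(C₁/C₂) / (t₂ − t₁) = ln(280/123) / (3.03 − 1.58)
  = 0.8226 / 1.450 = 0.5673 h⁻¹
t½ = ln2 / k = 0.693147 / 0.5673 = 1.222 h

1.22 h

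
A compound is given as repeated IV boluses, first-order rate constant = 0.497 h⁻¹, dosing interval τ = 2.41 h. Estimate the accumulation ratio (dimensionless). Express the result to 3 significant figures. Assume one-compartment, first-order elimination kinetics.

e^(−kτ) = e^(−0.4970 × 2.41) = 0.3019
Accumulation ratio R = 1 / (1 − e^(−kτ)) = 1 / (1 − 0.3019) = 1.432

1.43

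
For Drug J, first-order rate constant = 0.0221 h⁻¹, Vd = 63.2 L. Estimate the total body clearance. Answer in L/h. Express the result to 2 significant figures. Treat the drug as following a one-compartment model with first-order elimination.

CL = k × Vd = 0.0221 × 63.2 = 1.397 L/h

1.4 L/h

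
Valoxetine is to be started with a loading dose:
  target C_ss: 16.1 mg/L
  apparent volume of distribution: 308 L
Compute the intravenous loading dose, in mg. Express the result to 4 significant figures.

4959 mg

LD = Css × Vd = 16.1 × 308 = 4959 mg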